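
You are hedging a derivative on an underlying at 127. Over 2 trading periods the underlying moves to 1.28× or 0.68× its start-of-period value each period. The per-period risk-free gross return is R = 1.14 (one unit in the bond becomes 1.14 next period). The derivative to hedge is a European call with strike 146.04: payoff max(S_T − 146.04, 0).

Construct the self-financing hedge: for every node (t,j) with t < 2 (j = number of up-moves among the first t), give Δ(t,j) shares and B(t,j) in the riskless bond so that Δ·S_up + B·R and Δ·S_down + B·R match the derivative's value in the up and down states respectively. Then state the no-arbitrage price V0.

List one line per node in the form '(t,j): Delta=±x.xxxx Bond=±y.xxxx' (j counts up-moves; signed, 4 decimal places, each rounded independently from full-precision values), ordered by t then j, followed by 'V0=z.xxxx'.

(0,0): Delta=0.5475 Bond=-41.4767
(1,0): Delta=0.0000 Bond=0.0000
(1,1): Delta=0.6360 Bond=-61.6740
V0=28.0578

Since d<R<u, set p* = (R−d)/(u−d) = 0.7667; price each node as the discounted p*-expectation of its children.
Terminal values V(2,·): V(2,0)=0.0000, V(2,1)=0.0000, V(2,2)=62.0368
  t=1,j=0: stock 86.3600 → up 110.5408 (V=0.0000), down 58.7248 (V=0.0000). Price 0.0000; hedge Δ=0.0000, bond B=0.0000.
  t=1,j=1: stock 162.5600 → up 208.0768 (V=62.0368), down 110.5408 (V=0.0000). Price 41.7207; hedge Δ=0.6360, bond B=-61.6740.
  t=0,j=0: stock 127.0000 → up 162.5600 (V=41.7207), down 86.3600 (V=0.0000). Price 28.0578; hedge Δ=0.5475, bond B=-41.4767.
Self-financing check: at every node Δ·S+B equals the discounted successor values.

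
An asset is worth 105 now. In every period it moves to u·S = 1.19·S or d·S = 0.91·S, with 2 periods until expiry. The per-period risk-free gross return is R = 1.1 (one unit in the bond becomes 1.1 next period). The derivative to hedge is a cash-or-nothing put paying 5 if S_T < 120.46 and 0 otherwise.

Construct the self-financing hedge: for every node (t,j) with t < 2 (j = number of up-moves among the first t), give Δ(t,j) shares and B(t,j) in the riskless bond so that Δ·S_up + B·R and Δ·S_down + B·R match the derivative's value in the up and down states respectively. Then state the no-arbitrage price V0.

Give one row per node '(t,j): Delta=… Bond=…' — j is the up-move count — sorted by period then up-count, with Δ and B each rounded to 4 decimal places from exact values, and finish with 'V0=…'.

(0,0): Delta=-0.1049 Bond=13.2453
(1,0): Delta=0.0000 Bond=4.5455
(1,1): Delta=-0.1429 Bond=19.3182
V0=2.2295

No-arbitrage ⇒ martingale measure with p* = (R−d)/(u−d) = 0.6786.
Terminal payoffs: V(2,0)=5.0000, V(2,1)=5.0000, V(2,2)=0.0000
  t=1,j=0: stock 95.5500 → up 113.7045 (V=5.0000), down 86.9505 (V=5.0000). Price 4.5455; hedge Δ=0.0000, bond B=4.5455.
  t=1,j=1: stock 124.9500 → up 148.6905 (V=0.0000), down 113.7045 (V=5.0000). Price 1.4610; hedge Δ=-0.1429, bond B=19.3182.
  t=0,j=0: stock 105.0000 → up 124.9500 (V=1.4610), down 95.5500 (V=4.5455). Price 2.2295; hedge Δ=-0.1049, bond B=13.2453.
Root portfolio cost Δ·105+B reproduces V0=2.2295.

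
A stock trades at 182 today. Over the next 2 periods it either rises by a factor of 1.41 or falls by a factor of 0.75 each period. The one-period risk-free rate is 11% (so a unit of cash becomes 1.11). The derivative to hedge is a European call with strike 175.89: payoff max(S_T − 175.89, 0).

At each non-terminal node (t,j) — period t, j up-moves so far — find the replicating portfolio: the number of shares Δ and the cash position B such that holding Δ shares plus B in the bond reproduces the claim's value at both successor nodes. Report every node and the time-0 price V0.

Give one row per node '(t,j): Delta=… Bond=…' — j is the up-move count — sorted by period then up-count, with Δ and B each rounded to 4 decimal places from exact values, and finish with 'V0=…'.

Since d<R<u, set p* = (R−d)/(u−d) = 0.5455; price each node as the discounted p*-expectation of its children.
At expiry t=2: V(2,0)=0.0000, V(2,1)=16.5750, V(2,2)=185.9442
Node (1,0) S=136.5000: V=(p*·16.5750+(1−p*)·0.0000)/1.11=8.1450; Δ=(16.5750−0.0000)/(192.4650−102.3750)=0.1840; B=V−Δ·S=-16.9687
Node (1,1) S=256.6200: V=(p*·185.9442+(1−p*)·16.5750)/1.11=98.1605; Δ=(185.9442−16.5750)/(361.8342−192.4650)=1.0000; B=V−Δ·S=-158.4595
Node (0,0) S=182.0000: V=(p*·98.1605+(1−p*)·8.1450)/1.11=51.5715; Δ=(98.1605−8.1450)/(256.6200−136.5000)=0.7494; B=V−Δ·S=-84.8157
Check: Δ(0,0)·S0 + B(0,0) = 51.5715 = V0.

(0,0): Delta=0.7494 Bond=-84.8157
(1,0): Delta=0.1840 Bond=-16.9687
(1,1): Delta=1.0000 Bond=-158.4595
V0=51.5715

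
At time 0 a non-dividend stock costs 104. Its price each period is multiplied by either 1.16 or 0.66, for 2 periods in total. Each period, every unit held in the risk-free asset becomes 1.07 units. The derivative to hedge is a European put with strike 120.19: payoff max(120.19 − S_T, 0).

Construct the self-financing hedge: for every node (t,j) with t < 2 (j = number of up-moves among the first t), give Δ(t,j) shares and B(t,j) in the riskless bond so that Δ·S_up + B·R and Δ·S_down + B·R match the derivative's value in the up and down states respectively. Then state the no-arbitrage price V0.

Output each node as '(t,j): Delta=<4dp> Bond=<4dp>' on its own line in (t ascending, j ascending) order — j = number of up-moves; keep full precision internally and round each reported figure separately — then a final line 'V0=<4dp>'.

(0,0): Delta=-0.7089 Bond=86.3045
(1,0): Delta=-1.0000 Bond=112.3271
(1,1): Delta=-0.6725 Bond=87.9597
V0=12.5792

Risk-neutral probability p* = (R−d)/(u−d) = (1.07−0.66)/(1.16−0.66) = 0.8200.
Terminal payoffs: V(2,0)=74.8876, V(2,1)=40.5676, V(2,2)=0.0000
  t=1,j=0: stock 68.6400 → up 79.6224 (V=40.5676), down 45.3024 (V=74.8876). Price 43.6871; hedge Δ=-1.0000, bond B=112.3271.
  t=1,j=1: stock 120.6400 → up 139.9424 (V=0.0000), down 79.6224 (V=40.5676). Price 6.8245; hedge Δ=-0.6725, bond B=87.9597.
  t=0,j=0: stock 104.0000 → up 120.6400 (V=6.8245), down 68.6400 (V=43.6871). Price 12.5792; hedge Δ=-0.7089, bond B=86.3045.
Check: Δ(0,0)·S0 + B(0,0) = 12.5792 = V0.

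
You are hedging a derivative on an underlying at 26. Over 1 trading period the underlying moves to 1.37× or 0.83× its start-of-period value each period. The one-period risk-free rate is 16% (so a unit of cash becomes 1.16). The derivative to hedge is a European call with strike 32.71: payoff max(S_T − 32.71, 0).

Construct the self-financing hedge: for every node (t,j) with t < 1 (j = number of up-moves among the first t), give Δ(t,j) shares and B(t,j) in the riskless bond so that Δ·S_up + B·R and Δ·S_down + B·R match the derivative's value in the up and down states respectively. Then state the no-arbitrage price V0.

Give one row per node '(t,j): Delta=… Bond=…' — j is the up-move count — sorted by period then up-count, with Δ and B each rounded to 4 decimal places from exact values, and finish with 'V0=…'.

(0,0): Delta=0.2073 Bond=-3.8558
V0=1.5330

Risk-neutral probability p* = (R−d)/(u−d) = (1.16−0.83)/(1.37−0.83) = 0.6111.
Payoff layer (t=1): V(1,0)=0.0000, V(1,1)=2.9100
  t=0,j=0: stock 26.0000 → up 35.6200 (V=2.9100), down 21.5800 (V=0.0000). Price 1.5330; hedge Δ=0.2073, bond B=-3.8558.
Root portfolio cost Δ·26+B reproduces V0=1.5330.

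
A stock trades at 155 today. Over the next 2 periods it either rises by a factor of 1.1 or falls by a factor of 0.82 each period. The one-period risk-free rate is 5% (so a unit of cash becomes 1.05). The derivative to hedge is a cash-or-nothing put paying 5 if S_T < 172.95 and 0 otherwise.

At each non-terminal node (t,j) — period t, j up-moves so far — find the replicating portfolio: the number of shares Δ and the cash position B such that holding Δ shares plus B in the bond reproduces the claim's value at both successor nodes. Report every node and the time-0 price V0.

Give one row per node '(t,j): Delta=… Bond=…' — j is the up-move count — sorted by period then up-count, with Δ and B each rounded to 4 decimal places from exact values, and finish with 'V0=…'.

(0,0): Delta=-0.0901 Bond=15.4450
(1,0): Delta=0.0000 Bond=4.7619
(1,1): Delta=-0.1047 Bond=18.7075
V0=1.4751

Since d<R<u, set p* = (R−d)/(u−d) = 0.8214; price each node as the discounted p*-expectation of its children.
Terminal payoffs: V(2,0)=5.0000, V(2,1)=5.0000, V(2,2)=0.0000
Node (1,0) S=127.1000: V=(p*·5.0000+(1−p*)·5.0000)/1.05=4.7619; Δ=(5.0000−5.0000)/(139.8100−104.2220)=0.0000; B=V−Δ·S=4.7619
Node (1,1) S=170.5000: V=(p*·0.0000+(1−p*)·5.0000)/1.05=0.8503; Δ=(0.0000−5.0000)/(187.5500−139.8100)=-0.1047; B=V−Δ·S=18.7075
Node (0,0) S=155.0000: V=(p*·0.8503+(1−p*)·4.7619)/1.05=1.4751; Δ=(0.8503−4.7619)/(170.5000−127.1000)=-0.0901; B=V−Δ·S=15.4450
The time-0 hedge costs 1.4751, which is the no-arbitrage price.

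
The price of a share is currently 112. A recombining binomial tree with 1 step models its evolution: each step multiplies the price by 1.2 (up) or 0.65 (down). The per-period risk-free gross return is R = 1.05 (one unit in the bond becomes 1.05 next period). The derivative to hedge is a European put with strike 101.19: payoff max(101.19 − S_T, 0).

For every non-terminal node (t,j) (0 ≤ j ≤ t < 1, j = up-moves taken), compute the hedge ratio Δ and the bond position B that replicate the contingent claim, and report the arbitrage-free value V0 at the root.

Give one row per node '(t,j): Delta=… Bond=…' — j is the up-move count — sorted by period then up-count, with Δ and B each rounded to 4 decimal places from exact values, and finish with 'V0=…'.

(0,0): Delta=-0.4609 Bond=58.9922
V0=7.3740

The replicating-portfolio and risk-neutral prices coincide; use p* = (1.05−0.65)/(1.2−0.65) = 0.7273 for the latter.
Payoff layer (t=1): V(1,0)=28.3900, V(1,1)=0.0000
  t=0,j=0: stock 112.0000 → up 134.4000 (V=0.0000), down 72.8000 (V=28.3900). Price 7.3740; hedge Δ=-0.4609, bond B=58.9922.
Self-financing check: at every node Δ·S+B equals the discounted successor values.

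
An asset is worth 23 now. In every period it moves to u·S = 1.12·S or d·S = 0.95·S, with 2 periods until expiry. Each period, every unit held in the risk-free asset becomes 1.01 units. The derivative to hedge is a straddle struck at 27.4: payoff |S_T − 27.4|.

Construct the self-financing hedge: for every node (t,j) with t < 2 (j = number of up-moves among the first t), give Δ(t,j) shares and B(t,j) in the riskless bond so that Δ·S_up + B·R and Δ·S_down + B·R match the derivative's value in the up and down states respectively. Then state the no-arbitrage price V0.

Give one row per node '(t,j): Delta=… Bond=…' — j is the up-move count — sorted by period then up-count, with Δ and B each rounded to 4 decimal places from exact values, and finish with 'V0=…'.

(0,0): Delta=-0.7406 Bond=21.2484
(1,0): Delta=-1.0000 Bond=27.1287
(1,1): Delta=-0.3372 Bond=11.0700
V0=4.2145

Risk-neutral probability p* = (R−d)/(u−d) = (1.01−0.95)/(1.12−0.95) = 0.3529.
At expiry t=2: V(2,0)=6.6425, V(2,1)=2.9280, V(2,2)=1.4512
(1,0): S=21.8500. Δ = (V_up−V_dn)/(S_up−S_dn) = (2.9280−6.6425)/(24.4720−20.7575) = -1.0000. V = [p*·2.9280 + (1−p*)·6.6425]/1.01 = 5.2787. B = V − Δ·S = 27.1287.
(1,1): S=25.7600. Δ = (V_up−V_dn)/(S_up−S_dn) = (1.4512−2.9280)/(28.8512−24.4720) = -0.3372. V = [p*·1.4512 + (1−p*)·2.9280]/1.01 = 2.3829. B = V − Δ·S = 11.0700.
(0,0): S=23.0000. Δ = (V_up−V_dn)/(S_up−S_dn) = (2.3829−5.2787)/(25.7600−21.8500) = -0.7406. V = [p*·2.3829 + (1−p*)·5.2787]/1.01 = 4.2145. B = V − Δ·S = 21.2484.
Root portfolio cost Δ·23+B reproduces V0=4.2145.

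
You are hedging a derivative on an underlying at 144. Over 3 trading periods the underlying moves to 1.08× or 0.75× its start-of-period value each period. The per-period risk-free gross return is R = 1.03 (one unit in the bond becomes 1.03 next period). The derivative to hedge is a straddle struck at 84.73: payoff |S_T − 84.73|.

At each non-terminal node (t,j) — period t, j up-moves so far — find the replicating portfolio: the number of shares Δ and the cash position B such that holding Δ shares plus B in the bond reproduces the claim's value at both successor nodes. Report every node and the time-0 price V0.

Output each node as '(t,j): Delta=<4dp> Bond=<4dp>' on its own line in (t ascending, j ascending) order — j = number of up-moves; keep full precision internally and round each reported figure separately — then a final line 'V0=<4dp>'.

(0,0): Delta=0.9782 Bond=-74.2424
(1,0): Delta=0.8020 Bond=-57.4495
(1,1): Delta=1.0000 Bond=-79.8662
(2,0): Delta=-0.7942 Bond=70.1262
(2,1): Delta=1.0000 Bond=-82.2621
(2,2): Delta=1.0000 Bond=-82.2621
V0=66.6127

The replicating-portfolio and risk-neutral prices coincide; use p* = (1.03−0.75)/(1.08−0.75) = 0.8485 for the latter.
Terminal values V(3,·): V(3,0)=23.9800, V(3,1)=2.7500, V(3,2)=41.2412, V(3,3)=96.6685
Node (2,0) S=81.0000: V=(p*·2.7500+(1−p*)·23.9800)/1.03=5.7929; Δ=(2.7500−23.9800)/(87.4800−60.7500)=-0.7942; B=V−Δ·S=70.1262
Node (2,1) S=116.6400: V=(p*·41.2412+(1−p*)·2.7500)/1.03=34.3779; Δ=(41.2412−2.7500)/(125.9712−87.4800)=1.0000; B=V−Δ·S=-82.2621
Node (2,2) S=167.9616: V=(p*·96.6685+(1−p*)·41.2412)/1.03=85.6995; Δ=(96.6685−41.2412)/(181.3985−125.9712)=1.0000; B=V−Δ·S=-82.2621
Node (1,0) S=108.0000: V=(p*·34.3779+(1−p*)·5.7929)/1.03=29.1717; Δ=(34.3779−5.7929)/(116.6400−81.0000)=0.8020; B=V−Δ·S=-57.4495
Node (1,1) S=155.5200: V=(p*·85.6995+(1−p*)·34.3779)/1.03=75.6538; Δ=(85.6995−34.3779)/(167.9616−116.6400)=1.0000; B=V−Δ·S=-79.8662
Node (0,0) S=144.0000: V=(p*·75.6538+(1−p*)·29.1717)/1.03=66.6127; Δ=(75.6538−29.1717)/(155.5200−108.0000)=0.9782; B=V−Δ·S=-74.2424
Each (Δ,B) replicates both successor values, so the strategy is self-financing and V0 is arbitrage-free.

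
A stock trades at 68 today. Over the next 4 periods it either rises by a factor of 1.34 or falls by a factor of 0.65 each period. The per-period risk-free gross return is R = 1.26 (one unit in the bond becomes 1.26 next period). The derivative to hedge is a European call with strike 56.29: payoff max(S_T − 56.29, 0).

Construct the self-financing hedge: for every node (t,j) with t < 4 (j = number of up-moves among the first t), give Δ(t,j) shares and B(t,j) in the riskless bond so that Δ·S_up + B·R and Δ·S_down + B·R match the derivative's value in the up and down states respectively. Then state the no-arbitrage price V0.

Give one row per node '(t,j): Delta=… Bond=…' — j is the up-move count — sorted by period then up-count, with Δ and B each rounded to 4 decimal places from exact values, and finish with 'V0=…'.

Since d<R<u, set p* = (R−d)/(u−d) = 0.8841; price each node as the discounted p*-expectation of its children.
Payoff layer (t=4): V(4,0)=0.0000, V(4,1)=0.0000, V(4,2)=0.0000, V(4,3)=50.0598, V(4,4)=162.9542
  t=3,j=0: stock 18.6745 → up 25.0238 (V=0.0000), down 12.1384 (V=0.0000). Price 0.0000; hedge Δ=0.0000, bond B=0.0000.
  t=3,j=1: stock 38.4982 → up 51.5876 (V=0.0000), down 25.0238 (V=0.0000). Price 0.0000; hedge Δ=0.0000, bond B=0.0000.
  t=3,j=2: stock 79.3655 → up 106.3498 (V=50.0598), down 51.5876 (V=0.0000). Price 35.1236; hedge Δ=0.9141, bond B=-37.4268.
  t=3,j=3: stock 163.6151 → up 219.2442 (V=162.9542), down 106.3498 (V=50.0598). Price 118.9405; hedge Δ=1.0000, bond B=-44.6746.
  t=2,j=0: stock 28.7300 → up 38.4982 (V=0.0000), down 18.6745 (V=0.0000). Price 0.0000; hedge Δ=0.0000, bond B=0.0000.
  t=2,j=1: stock 59.2280 → up 79.3655 (V=35.1236), down 38.4982 (V=0.0000). Price 24.6439; hedge Δ=0.8595, bond B=-26.2599.
  t=2,j=2: stock 122.1008 → up 163.6151 (V=118.9405), down 79.3655 (V=35.1236). Price 86.6846; hedge Δ=0.9949, bond B=-34.7891.
  t=1,j=0: stock 44.2000 → up 59.2280 (V=24.6439), down 28.7300 (V=0.0000). Price 17.2910; hedge Δ=0.8080, bond B=-18.4248.
  t=1,j=1: stock 91.1200 → up 122.1008 (V=86.6846), down 59.2280 (V=24.6439). Price 63.0885; hedge Δ=0.9868, bond B=-26.8256.
  t=0,j=0: stock 68.0000 → up 91.1200 (V=63.0885), down 44.2000 (V=17.2910). Price 45.8560; hedge Δ=0.9761, bond B=-20.5171.
Root portfolio cost Δ·68+B reproduces V0=45.8560.

(0,0): Delta=0.9761 Bond=-20.5171
(1,0): Delta=0.8080 Bond=-18.4248
(1,1): Delta=0.9868 Bond=-26.8256
(2,0): Delta=0.0000 Bond=0.0000
(2,1): Delta=0.8595 Bond=-26.2599
(2,2): Delta=0.9949 Bond=-34.7891
(3,0): Delta=0.0000 Bond=0.0000
(3,1): Delta=0.0000 Bond=0.0000
(3,2): Delta=0.9141 Bond=-37.4268
(3,3): Delta=1.0000 Bond=-44.6746
V0=45.8560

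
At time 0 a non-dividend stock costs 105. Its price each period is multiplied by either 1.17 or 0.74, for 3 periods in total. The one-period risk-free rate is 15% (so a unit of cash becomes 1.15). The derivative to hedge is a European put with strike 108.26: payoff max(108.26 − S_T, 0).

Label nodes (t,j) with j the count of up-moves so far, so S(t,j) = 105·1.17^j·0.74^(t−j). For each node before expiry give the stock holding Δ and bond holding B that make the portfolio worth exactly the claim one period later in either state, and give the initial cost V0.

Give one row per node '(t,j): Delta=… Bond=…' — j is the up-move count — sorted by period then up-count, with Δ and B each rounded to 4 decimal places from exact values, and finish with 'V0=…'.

(0,0): Delta=-0.0878 Bond=9.5523
(1,0): Delta=-1.0000 Bond=81.8601
(1,1): Delta=-0.0597 Bond=7.5278
(2,0): Delta=-1.0000 Bond=94.1391
(2,1): Delta=-1.0000 Bond=94.1391
(2,2): Delta=-0.0307 Bond=4.4871
V0=0.3293

No-arbitrage ⇒ martingale measure with p* = (R−d)/(u−d) = 0.9535.
Terminal values V(3,·): V(3,0)=65.7115, V(3,1)=40.9873, V(3,2)=1.8965, V(3,3)=0.0000
Node (2,0) S=57.4980: V=(p*·40.9873+(1−p*)·65.7115)/1.15=36.6411; Δ=(40.9873−65.7115)/(67.2727−42.5485)=-1.0000; B=V−Δ·S=94.1391
Node (2,1) S=90.9090: V=(p*·1.8965+(1−p*)·40.9873)/1.15=3.2301; Δ=(1.8965−40.9873)/(106.3635−67.2727)=-1.0000; B=V−Δ·S=94.1391
Node (2,2) S=143.7345: V=(p*·0.0000+(1−p*)·1.8965)/1.15=0.0767; Δ=(0.0000−1.8965)/(168.1694−106.3635)=-0.0307; B=V−Δ·S=4.4871
Node (1,0) S=77.7000: V=(p*·3.2301+(1−p*)·36.6411)/1.15=4.1601; Δ=(3.2301−36.6411)/(90.9090−57.4980)=-1.0000; B=V−Δ·S=81.8601
Node (1,1) S=122.8500: V=(p*·0.0767+(1−p*)·3.2301)/1.15=0.1942; Δ=(0.0767−3.2301)/(143.7345−90.9090)=-0.0597; B=V−Δ·S=7.5278
Node (0,0) S=105.0000: V=(p*·0.1942+(1−p*)·4.1601)/1.15=0.3293; Δ=(0.1942−4.1601)/(122.8500−77.7000)=-0.0878; B=V−Δ·S=9.5523
Self-financing check: at every node Δ·S+B equals the discounted successor values.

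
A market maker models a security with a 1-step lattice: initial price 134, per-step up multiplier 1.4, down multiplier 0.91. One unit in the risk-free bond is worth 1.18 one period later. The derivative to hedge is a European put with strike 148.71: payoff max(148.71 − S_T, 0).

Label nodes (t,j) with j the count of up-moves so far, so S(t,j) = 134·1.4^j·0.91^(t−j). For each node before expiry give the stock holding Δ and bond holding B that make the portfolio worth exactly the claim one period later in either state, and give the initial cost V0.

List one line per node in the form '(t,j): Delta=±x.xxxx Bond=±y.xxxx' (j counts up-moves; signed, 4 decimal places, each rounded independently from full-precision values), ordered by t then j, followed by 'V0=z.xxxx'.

The replicating-portfolio and risk-neutral prices coincide; use p* = (1.18−0.91)/(1.4−0.91) = 0.5510 for the latter.
Terminal values V(1,·): V(1,0)=26.7700, V(1,1)=0.0000
(0,0): S=134.0000. Δ = (V_up−V_dn)/(S_up−S_dn) = (0.0000−26.7700)/(187.6000−121.9400) = -0.4077. V = [p*·0.0000 + (1−p*)·26.7700]/1.18 = 10.1857. B = V − Δ·S = 64.8184.
Check: Δ(0,0)·S0 + B(0,0) = 10.1857 = V0.

(0,0): Delta=-0.4077 Bond=64.8184
V0=10.1857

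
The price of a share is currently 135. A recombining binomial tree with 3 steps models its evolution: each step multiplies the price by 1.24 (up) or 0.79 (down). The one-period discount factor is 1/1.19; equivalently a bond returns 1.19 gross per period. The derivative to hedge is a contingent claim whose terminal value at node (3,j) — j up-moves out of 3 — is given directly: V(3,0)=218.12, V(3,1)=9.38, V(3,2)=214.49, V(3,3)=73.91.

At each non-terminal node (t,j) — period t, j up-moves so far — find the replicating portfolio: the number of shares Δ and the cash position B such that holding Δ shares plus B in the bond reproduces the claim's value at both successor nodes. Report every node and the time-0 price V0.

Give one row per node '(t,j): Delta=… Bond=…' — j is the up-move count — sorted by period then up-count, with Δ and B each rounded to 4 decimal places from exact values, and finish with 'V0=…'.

Under the risk-neutral measure, an up-move has probability p* = (R−d)/(u−d) = 0.8889 and values discount at R = 1.19.
Terminal payoffs: V(3,0)=218.1200, V(3,1)=9.3800, V(3,2)=214.4900, V(3,3)=73.9100
(2,0): S=84.2535. Δ = (V_up−V_dn)/(S_up−S_dn) = (9.3800−218.1200)/(104.4743−66.5603) = -5.5056. V = [p*·9.3800 + (1−p*)·218.1200]/1.19 = 27.3725. B = V − Δ·S = 491.2392.
(2,1): S=132.2460. Δ = (V_up−V_dn)/(S_up−S_dn) = (214.4900−9.3800)/(163.9850−104.4743) = 3.4466. V = [p*·214.4900 + (1−p*)·9.3800]/1.19 = 161.0924. B = V − Δ·S = -294.7076.
(2,2): S=207.5760. Δ = (V_up−V_dn)/(S_up−S_dn) = (73.9100−214.4900)/(257.3942−163.9850) = -1.5050. V = [p*·73.9100 + (1−p*)·214.4900]/1.19 = 75.2353. B = V − Δ·S = 387.6353.
(1,0): S=106.6500. Δ = (V_up−V_dn)/(S_up−S_dn) = (161.0924−27.3725)/(132.2460−84.2535) = 2.7863. V = [p*·161.0924 + (1−p*)·27.3725]/1.19 = 122.8863. B = V − Δ·S = -174.2690.
(1,1): S=167.4000. Δ = (V_up−V_dn)/(S_up−S_dn) = (75.2353−161.0924)/(207.5760−132.2460) = -1.1397. V = [p*·75.2353 + (1−p*)·161.0924]/1.19 = 71.2395. B = V − Δ·S = 262.0331.
(0,0): S=135.0000. Δ = (V_up−V_dn)/(S_up−S_dn) = (71.2395−122.8863)/(167.4000−106.6500) = -0.8502. V = [p*·71.2395 + (1−p*)·122.8863]/1.19 = 64.6874. B = V − Δ·S = 179.4581.
Root portfolio cost Δ·135+B reproduces V0=64.6874.

(0,0): Delta=-0.8502 Bond=179.4581
(1,0): Delta=2.7863 Bond=-174.2690
(1,1): Delta=-1.1397 Bond=262.0331
(2,0): Delta=-5.5056 Bond=491.2392
(2,1): Delta=3.4466 Bond=-294.7076
(2,2): Delta=-1.5050 Bond=387.6353
V0=64.6874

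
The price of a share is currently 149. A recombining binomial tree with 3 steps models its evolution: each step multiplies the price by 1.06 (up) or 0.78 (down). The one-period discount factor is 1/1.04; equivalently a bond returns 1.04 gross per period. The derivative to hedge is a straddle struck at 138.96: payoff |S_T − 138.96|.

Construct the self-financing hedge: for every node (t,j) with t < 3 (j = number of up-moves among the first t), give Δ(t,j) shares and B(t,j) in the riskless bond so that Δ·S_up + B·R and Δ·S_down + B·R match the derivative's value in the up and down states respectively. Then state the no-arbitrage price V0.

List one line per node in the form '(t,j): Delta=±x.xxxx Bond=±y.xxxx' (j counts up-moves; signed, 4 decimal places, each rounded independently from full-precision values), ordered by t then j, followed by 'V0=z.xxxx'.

(0,0): Delta=0.4714 Bond=-40.8922
(1,0): Delta=-1.0000 Bond=128.4763
(1,1): Delta=0.5547 Bond=-55.6821
(2,0): Delta=-1.0000 Bond=133.6154
(2,1): Delta=-1.0000 Bond=133.6154
(2,2): Delta=0.6427 Bond=-72.6420
V0=29.3440

Risk-neutral probability p* = (R−d)/(u−d) = (1.04−0.78)/(1.06−0.78) = 0.9286.
Terminal payoffs: V(3,0)=68.2518, V(3,1)=42.8693, V(3,2)=8.3752, V(3,3)=38.5014
Node (2,0) S=90.6516: V=(p*·42.8693+(1−p*)·68.2518)/1.04=42.9638; Δ=(42.8693−68.2518)/(96.0907−70.7082)=-1.0000; B=V−Δ·S=133.6154
Node (2,1) S=123.1932: V=(p*·8.3752+(1−p*)·42.8693)/1.04=10.4222; Δ=(8.3752−42.8693)/(130.5848−96.0907)=-1.0000; B=V−Δ·S=133.6154
Node (2,2) S=167.4164: V=(p*·38.5014+(1−p*)·8.3752)/1.04=34.9515; Δ=(38.5014−8.3752)/(177.4614−130.5848)=0.6427; B=V−Δ·S=-72.6420
Node (1,0) S=116.2200: V=(p*·10.4222+(1−p*)·42.9638)/1.04=12.2563; Δ=(10.4222−42.9638)/(123.1932−90.6516)=-1.0000; B=V−Δ·S=128.4763
Node (1,1) S=157.9400: V=(p*·34.9515+(1−p*)·10.4222)/1.04=31.9225; Δ=(34.9515−10.4222)/(167.4164−123.1932)=0.5547; B=V−Δ·S=-55.6821
Node (0,0) S=149.0000: V=(p*·31.9225+(1−p*)·12.2563)/1.04=29.3440; Δ=(31.9225−12.2563)/(157.9400−116.2200)=0.4714; B=V−Δ·S=-40.8922
The time-0 hedge costs 29.3440, which is the no-arbitrage price.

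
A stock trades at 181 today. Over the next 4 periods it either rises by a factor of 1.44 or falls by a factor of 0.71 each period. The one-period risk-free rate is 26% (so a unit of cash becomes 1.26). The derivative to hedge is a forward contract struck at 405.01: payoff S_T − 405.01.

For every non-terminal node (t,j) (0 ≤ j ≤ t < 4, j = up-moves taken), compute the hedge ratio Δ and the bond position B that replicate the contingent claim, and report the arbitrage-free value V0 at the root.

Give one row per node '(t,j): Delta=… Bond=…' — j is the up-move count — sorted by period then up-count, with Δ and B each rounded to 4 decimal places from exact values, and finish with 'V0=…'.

(0,0): Delta=1.0000 Bond=-160.6880
(1,0): Delta=1.0000 Bond=-202.4669
(1,1): Delta=1.0000 Bond=-202.4669
(2,0): Delta=1.0000 Bond=-255.1083
(2,1): Delta=1.0000 Bond=-255.1083
(2,2): Delta=1.0000 Bond=-255.1083
(3,0): Delta=1.0000 Bond=-321.4365
(3,1): Delta=1.0000 Bond=-321.4365
(3,2): Delta=1.0000 Bond=-321.4365
(3,3): Delta=1.0000 Bond=-321.4365
V0=20.3120

Risk-neutral probability p* = (R−d)/(u−d) = (1.26−0.71)/(1.44−0.71) = 0.7534.
Payoff layer (t=4): V(4,0)=-359.0149, V(4,1)=-311.7241, V(4,2)=-215.8104, V(4,3)=-21.2812, V(4,4)=373.2569
  t=3,j=0: stock 64.7819 → up 93.2859 (V=-311.7241), down 45.9951 (V=-359.0149). Price -256.6546; hedge Δ=1.0000, bond B=-321.4365.
  t=3,j=1: stock 131.3886 → up 189.1996 (V=-215.8104), down 93.2859 (V=-311.7241). Price -190.0479; hedge Δ=1.0000, bond B=-321.4365.
  t=3,j=2: stock 266.4783 → up 383.7288 (V=-21.2812), down 189.1996 (V=-215.8104). Price -54.9582; hedge Δ=1.0000, bond B=-321.4365.
  t=3,j=3: stock 540.4631 → up 778.2669 (V=373.2569), down 383.7288 (V=-21.2812). Price 219.0266; hedge Δ=1.0000, bond B=-321.4365.
  t=2,j=0: stock 91.2421 → up 131.3886 (V=-190.0479), down 64.7819 (V=-256.6546). Price -163.8662; hedge Δ=1.0000, bond B=-255.1083.
  t=2,j=1: stock 185.0544 → up 266.4783 (V=-54.9582), down 131.3886 (V=-190.0479). Price -70.0539; hedge Δ=1.0000, bond B=-255.1083.
  t=2,j=2: stock 375.3216 → up 540.4631 (V=219.0266), down 266.4783 (V=-54.9582). Price 120.2133; hedge Δ=1.0000, bond B=-255.1083.
  t=1,j=0: stock 128.5100 → up 185.0544 (V=-70.0539), down 91.2421 (V=-163.8662). Price -73.9569; hedge Δ=1.0000, bond B=-202.4669.
  t=1,j=1: stock 260.6400 → up 375.3216 (V=120.2133), down 185.0544 (V=-70.0539). Price 58.1731; hedge Δ=1.0000, bond B=-202.4669.
  t=0,j=0: stock 181.0000 → up 260.6400 (V=58.1731), down 128.5100 (V=-73.9569). Price 20.3120; hedge Δ=1.0000, bond B=-160.6880.
Check: Δ(0,0)·S0 + B(0,0) = 20.3120 = V0.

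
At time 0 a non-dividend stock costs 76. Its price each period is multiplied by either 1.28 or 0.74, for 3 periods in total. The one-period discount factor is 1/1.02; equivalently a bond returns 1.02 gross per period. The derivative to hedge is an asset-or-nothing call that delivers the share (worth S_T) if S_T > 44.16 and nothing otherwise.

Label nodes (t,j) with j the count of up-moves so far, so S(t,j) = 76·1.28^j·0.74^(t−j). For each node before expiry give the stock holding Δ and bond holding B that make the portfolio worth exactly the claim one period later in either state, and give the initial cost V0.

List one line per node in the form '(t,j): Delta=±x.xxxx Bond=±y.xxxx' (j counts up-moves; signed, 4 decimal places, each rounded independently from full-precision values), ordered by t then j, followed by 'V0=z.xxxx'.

(0,0): Delta=1.1672 Bond=-15.9472
(1,0): Delta=1.4787 Bond=-33.7835
(1,1): Delta=1.0000 Bond=0.0000
(2,0): Delta=2.3704 Bond=-71.5690
(2,1): Delta=1.0000 Bond=0.0000
(2,2): Delta=1.0000 Bond=0.0000
V0=72.7607

Risk-neutral probability p* = (R−d)/(u−d) = (1.02−0.74)/(1.28−0.74) = 0.5185.
Terminal payoffs: V(3,0)=0.0000, V(3,1)=53.2705, V(3,2)=92.1436, V(3,3)=159.3836
Node (2,0) S=41.6176: V=(p*·53.2705+(1−p*)·0.0000)/1.02=27.0802; Δ=(53.2705−0.0000)/(53.2705−30.7970)=2.3704; B=V−Δ·S=-71.5690
Node (2,1) S=71.9872: V=(p*·92.1436+(1−p*)·53.2705)/1.02=71.9872; Δ=(92.1436−53.2705)/(92.1436−53.2705)=1.0000; B=V−Δ·S=0.0000
Node (2,2) S=124.5184: V=(p*·159.3836+(1−p*)·92.1436)/1.02=124.5184; Δ=(159.3836−92.1436)/(159.3836−92.1436)=1.0000; B=V−Δ·S=0.0000
Node (1,0) S=56.2400: V=(p*·71.9872+(1−p*)·27.0802)/1.02=49.3777; Δ=(71.9872−27.0802)/(71.9872−41.6176)=1.4787; B=V−Δ·S=-33.7835
Node (1,1) S=97.2800: V=(p*·124.5184+(1−p*)·71.9872)/1.02=97.2800; Δ=(124.5184−71.9872)/(124.5184−71.9872)=1.0000; B=V−Δ·S=0.0000
Node (0,0) S=76.0000: V=(p*·97.2800+(1−p*)·49.3777)/1.02=72.7607; Δ=(97.2800−49.3777)/(97.2800−56.2400)=1.1672; B=V−Δ·S=-15.9472
Check: Δ(0,0)·S0 + B(0,0) = 72.7607 = V0.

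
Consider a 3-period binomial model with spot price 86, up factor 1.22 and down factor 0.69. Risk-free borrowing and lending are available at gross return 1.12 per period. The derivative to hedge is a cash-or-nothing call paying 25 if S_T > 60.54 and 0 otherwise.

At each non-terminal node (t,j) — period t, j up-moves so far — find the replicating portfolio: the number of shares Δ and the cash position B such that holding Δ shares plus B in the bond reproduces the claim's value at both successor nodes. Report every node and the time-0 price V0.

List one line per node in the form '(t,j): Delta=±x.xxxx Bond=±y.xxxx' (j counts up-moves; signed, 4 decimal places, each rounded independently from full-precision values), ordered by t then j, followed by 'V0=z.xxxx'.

Under the risk-neutral measure, an up-move has probability p* = (R−d)/(u−d) = 0.8113 and values discount at R = 1.12.
Terminal payoffs: V(3,0)=0.0000, V(3,1)=0.0000, V(3,2)=25.0000, V(3,3)=25.0000
  t=2,j=0: stock 40.9446 → up 49.9524 (V=0.0000), down 28.2518 (V=0.0000). Price 0.0000; hedge Δ=0.0000, bond B=0.0000.
  t=2,j=1: stock 72.3948 → up 88.3217 (V=25.0000), down 49.9524 (V=0.0000). Price 18.1098; hedge Δ=0.6516, bond B=-29.0600.
  t=2,j=2: stock 128.0024 → up 156.1629 (V=25.0000), down 88.3217 (V=25.0000). Price 22.3214; hedge Δ=0.0000, bond B=22.3214.
  t=1,j=0: stock 59.3400 → up 72.3948 (V=18.1098), down 40.9446 (V=0.0000). Price 13.1186; hedge Δ=0.5758, bond B=-21.0509.
  t=1,j=1: stock 104.9200 → up 128.0024 (V=22.3214), down 72.3948 (V=18.1098). Price 19.2203; hedge Δ=0.0757, bond B=11.2740.
  t=0,j=0: stock 86.0000 → up 104.9200 (V=19.2203), down 59.3400 (V=13.1186). Price 16.1331; hedge Δ=0.1339, bond B=4.6205.
Each (Δ,B) replicates both successor values, so the strategy is self-financing and V0 is arbitrage-free.

(0,0): Delta=0.1339 Bond=4.6205
(1,0): Delta=0.5758 Bond=-21.0509
(1,1): Delta=0.0757 Bond=11.2740
(2,0): Delta=0.0000 Bond=0.0000
(2,1): Delta=0.6516 Bond=-29.0600
(2,2): Delta=0.0000 Bond=22.3214
V0=16.1331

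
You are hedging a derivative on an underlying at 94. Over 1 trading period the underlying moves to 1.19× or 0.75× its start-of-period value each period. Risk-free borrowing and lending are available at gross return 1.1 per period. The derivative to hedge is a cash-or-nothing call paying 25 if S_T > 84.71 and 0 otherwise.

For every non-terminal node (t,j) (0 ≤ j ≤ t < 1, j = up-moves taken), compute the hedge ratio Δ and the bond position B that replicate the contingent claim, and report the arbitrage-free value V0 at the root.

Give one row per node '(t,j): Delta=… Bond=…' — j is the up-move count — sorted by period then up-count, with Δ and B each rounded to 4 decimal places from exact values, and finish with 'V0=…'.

Since d<R<u, set p* = (R−d)/(u−d) = 0.7955; price each node as the discounted p*-expectation of its children.
Terminal values V(1,·): V(1,0)=0.0000, V(1,1)=25.0000
(0,0): S=94.0000. Δ = (V_up−V_dn)/(S_up−S_dn) = (25.0000−0.0000)/(111.8600−70.5000) = 0.6044. V = [p*·25.0000 + (1−p*)·0.0000]/1.1 = 18.0785. B = V − Δ·S = -38.7397.
Check: Δ(0,0)·S0 + B(0,0) = 18.0785 = V0.

(0,0): Delta=0.6044 Bond=-38.7397
V0=18.0785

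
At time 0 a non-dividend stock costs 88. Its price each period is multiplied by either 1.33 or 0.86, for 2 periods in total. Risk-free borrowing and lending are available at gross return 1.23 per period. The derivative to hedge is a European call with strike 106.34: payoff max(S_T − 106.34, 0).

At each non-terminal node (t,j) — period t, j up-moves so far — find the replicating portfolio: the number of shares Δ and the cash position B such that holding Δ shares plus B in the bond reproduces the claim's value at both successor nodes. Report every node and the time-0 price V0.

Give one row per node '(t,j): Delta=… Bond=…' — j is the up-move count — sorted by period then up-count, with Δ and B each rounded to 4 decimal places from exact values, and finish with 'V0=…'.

Under the risk-neutral measure, an up-move has probability p* = (R−d)/(u−d) = 0.7872 and values discount at R = 1.23.
Payoff layer (t=2): V(2,0)=0.0000, V(2,1)=0.0000, V(2,2)=49.3232
(1,0): S=75.6800. Δ = (V_up−V_dn)/(S_up−S_dn) = (0.0000−0.0000)/(100.6544−65.0848) = 0.0000. V = [p*·0.0000 + (1−p*)·0.0000]/1.23 = 0.0000. B = V − Δ·S = 0.0000.
(1,1): S=117.0400. Δ = (V_up−V_dn)/(S_up−S_dn) = (49.3232−0.0000)/(155.6632−100.6544) = 0.8966. V = [p*·49.3232 + (1−p*)·0.0000]/1.23 = 31.5682. B = V − Δ·S = -73.3748.
(0,0): S=88.0000. Δ = (V_up−V_dn)/(S_up−S_dn) = (31.5682−0.0000)/(117.0400−75.6800) = 0.7633. V = [p*·31.5682 + (1−p*)·0.0000]/1.23 = 20.2045. B = V − Δ·S = -46.9619.
Root portfolio cost Δ·88+B reproduces V0=20.2045.

(0,0): Delta=0.7633 Bond=-46.9619
(1,0): Delta=0.0000 Bond=0.0000
(1,1): Delta=0.8966 Bond=-73.3748
V0=20.2045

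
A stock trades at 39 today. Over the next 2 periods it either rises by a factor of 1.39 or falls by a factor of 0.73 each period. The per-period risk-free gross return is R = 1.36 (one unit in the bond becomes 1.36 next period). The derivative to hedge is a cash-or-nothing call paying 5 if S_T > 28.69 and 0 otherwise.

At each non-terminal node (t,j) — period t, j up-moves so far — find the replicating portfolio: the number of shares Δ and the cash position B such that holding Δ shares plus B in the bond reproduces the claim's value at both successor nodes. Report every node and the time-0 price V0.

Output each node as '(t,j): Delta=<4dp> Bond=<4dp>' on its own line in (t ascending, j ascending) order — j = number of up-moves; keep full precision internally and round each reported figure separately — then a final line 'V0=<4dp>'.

No-arbitrage ⇒ martingale measure with p* = (R−d)/(u−d) = 0.9545.
Payoff layer (t=2): V(2,0)=0.0000, V(2,1)=5.0000, V(2,2)=5.0000
Node (1,0) S=28.4700: V=(p*·5.0000+(1−p*)·0.0000)/1.36=3.5094; Δ=(5.0000−0.0000)/(39.5733−20.7831)=0.2661; B=V−Δ·S=-4.0664
Node (1,1) S=54.2100: V=(p*·5.0000+(1−p*)·5.0000)/1.36=3.6765; Δ=(5.0000−5.0000)/(75.3519−39.5733)=0.0000; B=V−Δ·S=3.6765
Node (0,0) S=39.0000: V=(p*·3.6765+(1−p*)·3.5094)/1.36=2.6977; Δ=(3.6765−3.5094)/(54.2100−28.4700)=0.0065; B=V−Δ·S=2.4445
Self-financing check: at every node Δ·S+B equals the discounted successor values.

(0,0): Delta=0.0065 Bond=2.4445
(1,0): Delta=0.2661 Bond=-4.0664
(1,1): Delta=0.0000 Bond=3.6765
V0=2.6977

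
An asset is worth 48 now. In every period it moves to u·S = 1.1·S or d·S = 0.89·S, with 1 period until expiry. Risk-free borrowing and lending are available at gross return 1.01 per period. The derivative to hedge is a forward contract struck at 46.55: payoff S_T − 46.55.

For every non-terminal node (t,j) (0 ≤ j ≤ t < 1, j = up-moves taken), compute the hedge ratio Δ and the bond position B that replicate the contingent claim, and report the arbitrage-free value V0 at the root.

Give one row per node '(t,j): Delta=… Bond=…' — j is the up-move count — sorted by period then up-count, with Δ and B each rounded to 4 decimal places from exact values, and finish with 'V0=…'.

No-arbitrage ⇒ martingale measure with p* = (R−d)/(u−d) = 0.5714.
Payoff layer (t=1): V(1,0)=-3.8300, V(1,1)=6.2500
Node (0,0) S=48.0000: V=(p*·6.2500+(1−p*)·-3.8300)/1.01=1.9109; Δ=(6.2500−-3.8300)/(52.8000−42.7200)=1.0000; B=V−Δ·S=-46.0891
Root portfolio cost Δ·48+B reproduces V0=1.9109.

(0,0): Delta=1.0000 Bond=-46.0891
V0=1.9109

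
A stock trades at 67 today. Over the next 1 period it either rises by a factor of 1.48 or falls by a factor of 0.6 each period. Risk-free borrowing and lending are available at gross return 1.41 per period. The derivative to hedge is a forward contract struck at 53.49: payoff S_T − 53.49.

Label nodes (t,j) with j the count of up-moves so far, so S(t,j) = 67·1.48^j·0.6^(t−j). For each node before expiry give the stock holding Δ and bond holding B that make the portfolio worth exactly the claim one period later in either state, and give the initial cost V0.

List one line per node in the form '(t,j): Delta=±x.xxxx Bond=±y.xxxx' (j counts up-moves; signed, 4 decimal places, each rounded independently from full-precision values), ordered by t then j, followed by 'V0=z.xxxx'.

No-arbitrage ⇒ martingale measure with p* = (R−d)/(u−d) = 0.9205.
Payoff layer (t=1): V(1,0)=-13.2900, V(1,1)=45.6700
Node (0,0) S=67.0000: V=(p*·45.6700+(1−p*)·-13.2900)/1.41=29.0638; Δ=(45.6700−-13.2900)/(99.1600−40.2000)=1.0000; B=V−Δ·S=-37.9362
The time-0 hedge costs 29.0638, which is the no-arbitrage price.

(0,0): Delta=1.0000 Bond=-37.9362
V0=29.0638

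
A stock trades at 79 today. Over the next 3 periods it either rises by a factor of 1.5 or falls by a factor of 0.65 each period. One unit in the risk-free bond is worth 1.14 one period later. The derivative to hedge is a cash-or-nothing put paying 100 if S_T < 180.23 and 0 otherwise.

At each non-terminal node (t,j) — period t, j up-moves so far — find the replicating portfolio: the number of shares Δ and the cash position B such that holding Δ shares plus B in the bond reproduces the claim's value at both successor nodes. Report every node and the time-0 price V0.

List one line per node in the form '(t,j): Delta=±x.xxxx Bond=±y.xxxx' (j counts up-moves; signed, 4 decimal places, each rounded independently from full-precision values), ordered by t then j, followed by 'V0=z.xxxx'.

Since d<R<u, set p* = (R−d)/(u−d) = 0.5765; price each node as the discounted p*-expectation of its children.
Terminal values V(3,·): V(3,0)=100.0000, V(3,1)=100.0000, V(3,2)=100.0000, V(3,3)=0.0000
(2,0): S=33.3775. Δ = (V_up−V_dn)/(S_up−S_dn) = (100.0000−100.0000)/(50.0663−21.6954) = 0.0000. V = [p*·100.0000 + (1−p*)·100.0000]/1.14 = 87.7193. B = V − Δ·S = 87.7193.
(2,1): S=77.0250. Δ = (V_up−V_dn)/(S_up−S_dn) = (100.0000−100.0000)/(115.5375−50.0663) = 0.0000. V = [p*·100.0000 + (1−p*)·100.0000]/1.14 = 87.7193. B = V − Δ·S = 87.7193.
(2,2): S=177.7500. Δ = (V_up−V_dn)/(S_up−S_dn) = (0.0000−100.0000)/(266.6250−115.5375) = -0.6619. V = [p*·0.0000 + (1−p*)·100.0000]/1.14 = 37.1517. B = V − Δ·S = 154.7988.
(1,0): S=51.3500. Δ = (V_up−V_dn)/(S_up−S_dn) = (87.7193−87.7193)/(77.0250−33.3775) = 0.0000. V = [p*·87.7193 + (1−p*)·87.7193]/1.14 = 76.9468. B = V − Δ·S = 76.9468.
(1,1): S=118.5000. Δ = (V_up−V_dn)/(S_up−S_dn) = (37.1517−87.7193)/(177.7500−77.0250) = -0.5020. V = [p*·37.1517 + (1−p*)·87.7193]/1.14 = 51.3759. B = V − Δ·S = 110.8672.
(0,0): S=79.0000. Δ = (V_up−V_dn)/(S_up−S_dn) = (51.3759−76.9468)/(118.5000−51.3500) = -0.3808. V = [p*·51.3759 + (1−p*)·76.9468]/1.14 = 54.5666. B = V − Δ·S = 84.6499.
Check: Δ(0,0)·S0 + B(0,0) = 54.5666 = V0.

(0,0): Delta=-0.3808 Bond=84.6499
(1,0): Delta=0.0000 Bond=76.9468
(1,1): Delta=-0.5020 Bond=110.8672
(2,0): Delta=0.0000 Bond=87.7193
(2,1): Delta=0.0000 Bond=87.7193
(2,2): Delta=-0.6619 Bond=154.7988
V0=54.5666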